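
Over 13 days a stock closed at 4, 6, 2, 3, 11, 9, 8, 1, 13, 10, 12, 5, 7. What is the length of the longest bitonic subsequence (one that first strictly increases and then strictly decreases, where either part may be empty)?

inc[i] = longest strictly increasing subsequence ending at i; dec[i] = longest strictly decreasing subsequence starting at i:
i:      1  2  3  4  5  6  7  8  9 10 11 12 13
a[i]:   4  6  2  3 11  9  8  1 13 10 12  5  7
inc:    1  2  1  2  3  3  3  1  4  4  5  3  4
dec:    3  3  2  2  4  3  2  1  3  2  2  1  1
Best peak at i=5 (value 11): inc=3, dec=4, length 3+4−1 = 6.

6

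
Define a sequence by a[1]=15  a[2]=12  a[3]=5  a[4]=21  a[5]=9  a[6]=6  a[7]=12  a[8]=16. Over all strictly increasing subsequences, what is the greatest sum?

42

Let S[i] be the best sum of a strictly increasing subsequence ending at i:
i:      1  2  3  4  5  6  7  8
a[i]:  15 12  5 21  9  6 12 16
S:     15 12  5 36 14 11 26 42
Maximum is 42 (e.g. 5 + 9 + 12 + 16).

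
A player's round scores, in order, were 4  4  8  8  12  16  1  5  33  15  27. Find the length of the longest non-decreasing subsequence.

7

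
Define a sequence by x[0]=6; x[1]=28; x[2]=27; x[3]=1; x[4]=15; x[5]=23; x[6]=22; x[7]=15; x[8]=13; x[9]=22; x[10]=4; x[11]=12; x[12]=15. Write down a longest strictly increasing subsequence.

1, 4, 12, 15

Patience tails give the LIS length; then backtrack through the dp parents:
6 → extends → [6]
28 → extends → [6, 28]
27 → replaces 28 → [6, 27]
1 → replaces 6 → [1, 27]
15 → replaces 27 → [1, 15]
23 → extends → [1, 15, 23]
22 → replaces 23 → [1, 15, 22]
15 → already a tail → [1, 15, 22]
13 → replaces 15 → [1, 13, 22]
22 → already a tail → [1, 13, 22]
4 → replaces 13 → [1, 4, 22]
12 → replaces 22 → [1, 4, 12]
15 → extends → [1, 4, 12, 15]
Length 4; one witness is 1, 4, 12, 15.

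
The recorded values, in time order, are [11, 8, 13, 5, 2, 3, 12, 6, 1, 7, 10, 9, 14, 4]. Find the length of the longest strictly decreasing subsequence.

Negate each value so 'decreasing' becomes 'increasing', then run patience tails on the negated sequence:
-11 → extends → [-11]
-8 → extends → [-11, -8]
-13 → replaces -11 → [-13, -8]
-5 → extends → [-13, -8, -5]
-2 → extends → [-13, -8, -5, -2]
-3 → replaces -2 → [-13, -8, -5, -3]
-12 → replaces -8 → [-13, -12, -5, -3]
-6 → replaces -5 → [-13, -12, -6, -3]
-1 → extends → [-13, -12, -6, -3, -1]
-7 → replaces -6 → [-13, -12, -7, -3, -1]
-10 → replaces -7 → [-13, -12, -10, -3, -1]
-9 → replaces -3 → [-13, -12, -10, -9, -1]
-14 → replaces -13 → [-14, -12, -10, -9, -1]
-4 → replaces -1 → [-14, -12, -10, -9, -4]
Five tails, so the longest strictly decreasing subsequence of the original has length 5.

5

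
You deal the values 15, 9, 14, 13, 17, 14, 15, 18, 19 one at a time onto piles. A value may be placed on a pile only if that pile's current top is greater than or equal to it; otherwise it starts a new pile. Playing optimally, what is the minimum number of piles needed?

The minimum number of non-increasing subsequences covering a sequence equals the length of its longest strictly increasing subsequence.
LIS length is 6 (e.g. 9, 13, 14, 15, 18, 19), so 6 piles are needed.

6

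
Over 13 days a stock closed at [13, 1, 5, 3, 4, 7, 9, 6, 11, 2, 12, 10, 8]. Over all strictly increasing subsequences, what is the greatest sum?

47

Let S[i] be the best sum of a strictly increasing subsequence ending at i:
i:      1  2  3  4  5  6  7  8  9 10 11 12 13
a[i]:  13  1  5  3  4  7  9  6 11  2 12 10  8
S:     13  1  6  4  8 15 24 14 35  3 47 34 23
Maximum is 47 (e.g. 1 + 3 + 4 + 7 + 9 + 11 + 12).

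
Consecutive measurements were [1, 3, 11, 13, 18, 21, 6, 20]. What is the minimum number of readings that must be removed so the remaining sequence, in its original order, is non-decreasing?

2

Fewest deletions = n − (longest non-decreasing subsequence).
i:      1  2  3  4  5  6  7  8
a[i]:   1  3 11 13 18 21  6 20
dp:     1  2  3  4  5  6  3  6
max dp = 6, so deletions = 8 − 6 = 2.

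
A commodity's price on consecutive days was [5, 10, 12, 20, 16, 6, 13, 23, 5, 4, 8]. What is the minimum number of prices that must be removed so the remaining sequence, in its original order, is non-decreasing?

Fewest deletions = n − (longest non-decreasing subsequence).
i:      1  2  3  4  5  6  7  8  9 10 11
a[i]:   5 10 12 20 16  6 13 23  5  4  8
dp:     1  2  3  4  4  2  4  5  2  1  3
max dp = 5, so deletions = 11 − 5 = 6.

6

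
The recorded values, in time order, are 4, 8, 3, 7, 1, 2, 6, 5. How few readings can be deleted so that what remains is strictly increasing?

Fewest deletions = n − (longest strictly increasing subsequence).
i:     1 2 3 4 5 6 7 8
a[i]:  4 8 3 7 1 2 6 5
dp:    1 2 1 2 1 2 3 3
max dp = 3, so deletions = 8 − 3 = 5.

5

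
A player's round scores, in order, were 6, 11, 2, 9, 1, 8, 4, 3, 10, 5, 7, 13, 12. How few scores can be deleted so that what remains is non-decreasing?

Fewest deletions = n − (longest non-decreasing subsequence).
Patience tails:
6 → extends → [6]
11 → extends → [6, 11]
2 → replaces 6 → [2, 11]
9 → replaces 11 → [2, 9]
1 → replaces 2 → [1, 9]
8 → replaces 9 → [1, 8]
4 → replaces 8 → [1, 4]
3 → replaces 4 → [1, 3]
10 → extends → [1, 3, 10]
5 → replaces 10 → [1, 3, 5]
7 → extends → [1, 3, 5, 7]
13 → extends → [1, 3, 5, 7, 13]
12 → replaces 13 → [1, 3, 5, 7, 12]
Longest non-decreasing subsequence has length 5, so deletions = 13 − 5 = 8.

8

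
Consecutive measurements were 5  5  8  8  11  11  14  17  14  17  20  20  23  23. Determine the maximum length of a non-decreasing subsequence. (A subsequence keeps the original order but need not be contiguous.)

13

Track the smallest tail for each achievable length (allowing ties):
5 → extends → [5]
5 → extends → [5, 5]
8 → extends → [5, 5, 8]
8 → extends → [5, 5, 8, 8]
11 → extends → [5, 5, 8, 8, 11]
11 → extends → [5, 5, 8, 8, 11, 11]
14 → extends → [5, 5, 8, 8, 11, 11, 14]
17 → extends → [5, 5, 8, 8, 11, 11, 14, 17]
14 → replaces 17 → [5, 5, 8, 8, 11, 11, 14, 14]
17 → extends → [5, 5, 8, 8, 11, 11, 14, 14, 17]
20 → extends → [5, 5, 8, 8, 11, 11, 14, 14, 17, 20]
20 → extends → [5, 5, 8, 8, 11, 11, 14, 14, 17, 20, 20]
23 → extends → [5, 5, 8, 8, 11, 11, 14, 14, 17, 20, 20, 23]
23 → extends → [5, 5, 8, 8, 11, 11, 14, 14, 17, 20, 20, 23, 23]
Thirteen tails, so the longest non-decreasing subsequence has length 13 (e.g. 5, 5, 8, 8, 11, 11, 14, 17, 17, 20, 20, 23, 23).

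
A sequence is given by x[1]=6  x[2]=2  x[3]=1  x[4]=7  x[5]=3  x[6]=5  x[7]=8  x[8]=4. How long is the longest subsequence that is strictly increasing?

4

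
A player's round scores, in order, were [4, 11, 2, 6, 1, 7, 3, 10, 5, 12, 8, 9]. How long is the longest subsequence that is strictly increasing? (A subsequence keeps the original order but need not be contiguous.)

Track the smallest tail for each achievable length (strict):
4 → extends → [4]
11 → extends → [4, 11]
2 → replaces 4 → [2, 11]
6 → replaces 11 → [2, 6]
1 → replaces 2 → [1, 6]
7 → extends → [1, 6, 7]
3 → replaces 6 → [1, 3, 7]
10 → extends → [1, 3, 7, 10]
5 → replaces 7 → [1, 3, 5, 10]
12 → extends → [1, 3, 5, 10, 12]
8 → replaces 10 → [1, 3, 5, 8, 12]
9 → replaces 12 → [1, 3, 5, 8, 9]
Five tails, so the longest strictly increasing subsequence has length 5 (e.g. 4, 6, 7, 10, 12).

5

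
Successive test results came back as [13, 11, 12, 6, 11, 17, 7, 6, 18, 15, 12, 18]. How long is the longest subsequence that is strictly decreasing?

Let dp[i] be the longest strictly decreasing subsequence ending at i:
i:      1  2  3  4  5  6  7  8  9 10 11 12
a[i]:  13 11 12  6 11 17  7  6 18 15 12 18
dp:     1  2  2  3  3  1  4  5  1  2  3  1
Maximum is 5.

5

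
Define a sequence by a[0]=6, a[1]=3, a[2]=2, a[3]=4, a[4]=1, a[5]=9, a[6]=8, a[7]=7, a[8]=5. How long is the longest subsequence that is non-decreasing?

Track the smallest tail for each achievable length (allowing ties):
6 → extends → [6]
3 → replaces 6 → [3]
2 → replaces 3 → [2]
4 → extends → [2, 4]
1 → replaces 2 → [1, 4]
9 → extends → [1, 4, 9]
8 → replaces 9 → [1, 4, 8]
7 → replaces 8 → [1, 4, 7]
5 → replaces 7 → [1, 4, 5]
Three tails, so the longest non-decreasing subsequence has length 3 (e.g. 3, 4, 9).

3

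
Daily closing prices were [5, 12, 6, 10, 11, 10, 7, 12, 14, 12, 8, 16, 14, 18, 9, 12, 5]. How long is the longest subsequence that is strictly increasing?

8

Let dp[i] be the length of the longest such subsequence ending at index i:
i:      1  2  3  4  5  6  7  8  9 10 11 12 13 14 15 16 17
a[i]:   5 12  6 10 11 10  7 12 14 12  8 16 14 18  9 12  5
dp:     1  2  2  3  4  3  3  5  6  5  4  7  6  8  5  6  1
Maximum dp value is 8.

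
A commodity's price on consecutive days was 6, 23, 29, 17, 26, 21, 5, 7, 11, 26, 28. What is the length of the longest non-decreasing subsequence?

Let dp[i] be the length of the longest such subsequence ending at index i:
i:      1  2  3  4  5  6  7  8  9 10 11
a[i]:   6 23 29 17 26 21  5  7 11 26 28
dp:     1  2  3  2  3  3  1  2  3  4  5
Maximum dp value is 5.

5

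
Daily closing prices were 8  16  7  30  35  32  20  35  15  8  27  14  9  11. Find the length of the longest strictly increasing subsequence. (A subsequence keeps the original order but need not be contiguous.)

Track the smallest tail for each achievable length (strict):
8 → extends → [8]
16 → extends → [8, 16]
7 → replaces 8 → [7, 16]
30 → extends → [7, 16, 30]
35 → extends → [7, 16, 30, 35]
32 → replaces 35 → [7, 16, 30, 32]
20 → replaces 30 → [7, 16, 20, 32]
35 → extends → [7, 16, 20, 32, 35]
15 → replaces 16 → [7, 15, 20, 32, 35]
8 → replaces 15 → [7, 8, 20, 32, 35]
27 → replaces 32 → [7, 8, 20, 27, 35]
14 → replaces 20 → [7, 8, 14, 27, 35]
9 → replaces 14 → [7, 8, 9, 27, 35]
11 → replaces 27 → [7, 8, 9, 11, 35]
Five tails, so the longest strictly increasing subsequence has length 5 (e.g. 8, 16, 30, 32, 35).

5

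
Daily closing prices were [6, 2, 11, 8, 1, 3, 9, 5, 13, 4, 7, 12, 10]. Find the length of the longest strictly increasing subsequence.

5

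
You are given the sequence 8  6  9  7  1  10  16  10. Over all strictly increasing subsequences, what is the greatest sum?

43

Let S[i] be the best sum of a strictly increasing subsequence ending at i:
i:      1  2  3  4  5  6  7  8
a[i]:   8  6  9  7  1 10 16 10
S:      8  6 17 13  1 27 43 27
Maximum is 43 (e.g. 8 + 9 + 10 + 16).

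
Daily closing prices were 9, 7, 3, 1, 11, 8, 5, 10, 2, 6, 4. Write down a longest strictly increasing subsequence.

7, 8, 10

Patience tails give the LIS length; then backtrack through the dp parents:
9 → extends → [9]
7 → replaces 9 → [7]
3 → replaces 7 → [3]
1 → replaces 3 → [1]
11 → extends → [1, 11]
8 → replaces 11 → [1, 8]
5 → replaces 8 → [1, 5]
10 → extends → [1, 5, 10]
2 → replaces 5 → [1, 2, 10]
6 → replaces 10 → [1, 2, 6]
4 → replaces 6 → [1, 2, 4]
Length 3; one witness is 7, 8, 10.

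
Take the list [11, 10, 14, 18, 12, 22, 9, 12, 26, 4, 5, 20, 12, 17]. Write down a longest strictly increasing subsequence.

11, 14, 18, 22, 26

Patience tails give the LIS length; then backtrack through the dp parents:
11 → extends → [11]
10 → replaces 11 → [10]
14 → extends → [10, 14]
18 → extends → [10, 14, 18]
12 → replaces 14 → [10, 12, 18]
22 → extends → [10, 12, 18, 22]
9 → replaces 10 → [9, 12, 18, 22]
12 → already a tail → [9, 12, 18, 22]
26 → extends → [9, 12, 18, 22, 26]
4 → replaces 9 → [4, 12, 18, 22, 26]
5 → replaces 12 → [4, 5, 18, 22, 26]
20 → replaces 22 → [4, 5, 18, 20, 26]
12 → replaces 18 → [4, 5, 12, 20, 26]
17 → replaces 20 → [4, 5, 12, 17, 26]
Length 5; one witness is 11, 14, 18, 22, 26.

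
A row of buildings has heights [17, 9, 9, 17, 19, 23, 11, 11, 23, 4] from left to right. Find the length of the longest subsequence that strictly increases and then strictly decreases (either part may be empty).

6

inc[i] = longest strictly increasing subsequence ending at i; dec[i] = longest strictly decreasing subsequence starting at i:
i:      1  2  3  4  5  6  7  8  9 10
a[i]:  17  9  9 17 19 23 11 11 23  4
inc:    1  1  1  2  3  4  2  2  4  1
dec:    3  2  2  3  3  3  2  2  2  1
Best peak at i=6 (value 23): inc=4, dec=3, length 4+3−1 = 6.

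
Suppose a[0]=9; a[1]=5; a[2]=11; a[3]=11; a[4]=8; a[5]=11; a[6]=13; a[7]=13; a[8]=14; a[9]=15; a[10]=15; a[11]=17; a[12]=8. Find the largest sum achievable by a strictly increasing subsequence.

83

Let S[i] be the best sum of a strictly increasing subsequence ending at i:
i:      0  1  2  3  4  5  6  7  8  9 10 11 12
a[i]:   9  5 11 11  8 11 13 13 14 15 15 17  8
S:      9  5 20 20 13 24 37 37 51 66 66 83 13
Maximum is 83 (e.g. 5 + 8 + 11 + 13 + 14 + 15 + 17).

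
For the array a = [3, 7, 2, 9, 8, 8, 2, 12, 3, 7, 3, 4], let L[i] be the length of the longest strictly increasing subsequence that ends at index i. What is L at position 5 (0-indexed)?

3

dp[i] = 1 + max{dp[j] : j<i, a[j]<a[i]} (or 1 if no such j):
i:      0  1  2  3  4  5  6  7  8  9 10 11
a[i]:   3  7  2  9  8  8  2 12  3  7  3  4
dp:     1  2  1  3  3  3  1  4  2  3  2  3
At index 5 the value is 3.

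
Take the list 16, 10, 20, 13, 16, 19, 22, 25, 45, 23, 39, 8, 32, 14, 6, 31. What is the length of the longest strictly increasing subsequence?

7

Let dp[i] be the length of the longest such subsequence ending at index i:
i:      1  2  3  4  5  6  7  8  9 10 11 12 13 14 15 16
a[i]:  16 10 20 13 16 19 22 25 45 23 39  8 32 14  6 31
dp:     1  1  2  2  3  4  5  6  7  6  7  1  7  3  1  7
Maximum dp value is 7.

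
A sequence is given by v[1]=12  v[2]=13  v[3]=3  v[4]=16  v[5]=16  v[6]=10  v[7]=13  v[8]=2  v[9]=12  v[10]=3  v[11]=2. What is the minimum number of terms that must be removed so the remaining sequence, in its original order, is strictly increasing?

Fewest deletions = n − (longest strictly increasing subsequence).
Patience tails:
12 → extends → [12]
13 → extends → [12, 13]
3 → replaces 12 → [3, 13]
16 → extends → [3, 13, 16]
16 → already a tail → [3, 13, 16]
10 → replaces 13 → [3, 10, 16]
13 → replaces 16 → [3, 10, 13]
2 → replaces 3 → [2, 10, 13]
12 → replaces 13 → [2, 10, 12]
3 → replaces 10 → [2, 3, 12]
2 → already a tail → [2, 3, 12]
Longest strictly increasing subsequence has length 3, so deletions = 11 − 3 = 8.

8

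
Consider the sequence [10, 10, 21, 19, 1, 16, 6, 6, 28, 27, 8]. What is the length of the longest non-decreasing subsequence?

Track the smallest tail for each achievable length (allowing ties):
10 → extends → [10]
10 → extends → [10, 10]
21 → extends → [10, 10, 21]
19 → replaces 21 → [10, 10, 19]
1 → replaces 10 → [1, 10, 19]
16 → replaces 19 → [1, 10, 16]
6 → replaces 10 → [1, 6, 16]
6 → replaces 16 → [1, 6, 6]
28 → extends → [1, 6, 6, 28]
27 → replaces 28 → [1, 6, 6, 27]
8 → replaces 27 → [1, 6, 6, 8]
Four tails, so the longest non-decreasing subsequence has length 4 (e.g. 10, 10, 21, 28).

4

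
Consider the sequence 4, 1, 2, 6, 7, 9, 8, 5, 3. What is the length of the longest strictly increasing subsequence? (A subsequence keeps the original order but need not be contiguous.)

Let dp[i] be the length of the longest such subsequence ending at index i:
i:     1 2 3 4 5 6 7 8 9
a[i]:  4 1 2 6 7 9 8 5 3
dp:    1 1 2 3 4 5 5 3 3
Maximum dp value is 5.

5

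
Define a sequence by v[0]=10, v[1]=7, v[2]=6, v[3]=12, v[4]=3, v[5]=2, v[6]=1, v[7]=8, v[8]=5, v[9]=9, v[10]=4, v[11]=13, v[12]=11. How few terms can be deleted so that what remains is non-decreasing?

9

Fewest deletions = n − (longest non-decreasing subsequence).
Patience tails:
10 → extends → [10]
7 → replaces 10 → [7]
6 → replaces 7 → [6]
12 → extends → [6, 12]
3 → replaces 6 → [3, 12]
2 → replaces 3 → [2, 12]
1 → replaces 2 → [1, 12]
8 → replaces 12 → [1, 8]
5 → replaces 8 → [1, 5]
9 → extends → [1, 5, 9]
4 → replaces 5 → [1, 4, 9]
13 → extends → [1, 4, 9, 13]
11 → replaces 13 → [1, 4, 9, 11]
Longest non-decreasing subsequence has length 4, so deletions = 13 − 4 = 9.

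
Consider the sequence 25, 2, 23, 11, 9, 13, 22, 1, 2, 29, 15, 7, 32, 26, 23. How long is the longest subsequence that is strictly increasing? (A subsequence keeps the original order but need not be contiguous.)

6

Track the smallest tail for each achievable length (strict):
25 → extends → [25]
2 → replaces 25 → [2]
23 → extends → [2, 23]
11 → replaces 23 → [2, 11]
9 → replaces 11 → [2, 9]
13 → extends → [2, 9, 13]
22 → extends → [2, 9, 13, 22]
1 → replaces 2 → [1, 9, 13, 22]
2 → replaces 9 → [1, 2, 13, 22]
29 → extends → [1, 2, 13, 22, 29]
15 → replaces 22 → [1, 2, 13, 15, 29]
7 → replaces 13 → [1, 2, 7, 15, 29]
32 → extends → [1, 2, 7, 15, 29, 32]
26 → replaces 29 → [1, 2, 7, 15, 26, 32]
23 → replaces 26 → [1, 2, 7, 15, 23, 32]
Six tails, so the longest strictly increasing subsequence has length 6 (e.g. 2, 11, 13, 22, 29, 32).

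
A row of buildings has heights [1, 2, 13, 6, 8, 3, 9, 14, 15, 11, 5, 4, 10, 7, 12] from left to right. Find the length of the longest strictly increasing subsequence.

Track the smallest tail for each achievable length (strict):
1 → extends → [1]
2 → extends → [1, 2]
13 → extends → [1, 2, 13]
6 → replaces 13 → [1, 2, 6]
8 → extends → [1, 2, 6, 8]
3 → replaces 6 → [1, 2, 3, 8]
9 → extends → [1, 2, 3, 8, 9]
14 → extends → [1, 2, 3, 8, 9, 14]
15 → extends → [1, 2, 3, 8, 9, 14, 15]
11 → replaces 14 → [1, 2, 3, 8, 9, 11, 15]
5 → replaces 8 → [1, 2, 3, 5, 9, 11, 15]
4 → replaces 5 → [1, 2, 3, 4, 9, 11, 15]
10 → replaces 11 → [1, 2, 3, 4, 9, 10, 15]
7 → replaces 9 → [1, 2, 3, 4, 7, 10, 15]
12 → replaces 15 → [1, 2, 3, 4, 7, 10, 12]
Seven tails, so the longest strictly increasing subsequence has length 7 (e.g. 1, 2, 6, 8, 9, 14, 15).

7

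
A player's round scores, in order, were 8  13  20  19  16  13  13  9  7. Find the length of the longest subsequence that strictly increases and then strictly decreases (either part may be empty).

8

inc[i] = longest strictly increasing subsequence ending at i; dec[i] = longest strictly decreasing subsequence starting at i:
i:      1  2  3  4  5  6  7  8  9
a[i]:   8 13 20 19 16 13 13  9  7
inc:    1  2  3  3  3  2  2  2  1
dec:    2  3  6  5  4  3  3  2  1
Best peak at i=3 (value 20): inc=3, dec=6, length 3+6−1 = 8.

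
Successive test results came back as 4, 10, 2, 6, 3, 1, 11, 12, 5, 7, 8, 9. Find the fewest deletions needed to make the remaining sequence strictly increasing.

6

Fewest deletions = n − (longest strictly increasing subsequence).
Patience tails:
4 → extends → [4]
10 → extends → [4, 10]
2 → replaces 4 → [2, 10]
6 → replaces 10 → [2, 6]
3 → replaces 6 → [2, 3]
1 → replaces 2 → [1, 3]
11 → extends → [1, 3, 11]
12 → extends → [1, 3, 11, 12]
5 → replaces 11 → [1, 3, 5, 12]
7 → replaces 12 → [1, 3, 5, 7]
8 → extends → [1, 3, 5, 7, 8]
9 → extends → [1, 3, 5, 7, 8, 9]
Longest strictly increasing subsequence has length 6, so deletions = 12 − 6 = 6.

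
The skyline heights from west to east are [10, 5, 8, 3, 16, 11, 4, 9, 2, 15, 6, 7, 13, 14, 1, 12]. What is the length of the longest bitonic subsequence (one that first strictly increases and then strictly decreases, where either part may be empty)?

inc[i] = longest strictly increasing subsequence ending at i; dec[i] = longest strictly decreasing subsequence starting at i:
i:      1  2  3  4  5  6  7  8  9 10 11 12 13 14 15 16
a[i]:  10  5  8  3 16 11  4  9  2 15  6  7 13 14  1 12
inc:    1  1  2  1  3  3  2  3  1  4  3  4  5  6  1  5
dec:    5  4  4  3  5  4  3  3  2  3  2  2  2  2  1  1
Best peak at i=5 (value 16): inc=3, dec=5, length 3+5−1 = 7.

7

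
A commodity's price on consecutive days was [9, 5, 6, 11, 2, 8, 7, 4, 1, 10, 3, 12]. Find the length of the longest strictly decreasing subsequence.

Let dp[i] be the longest strictly decreasing subsequence ending at i:
i:      1  2  3  4  5  6  7  8  9 10 11 12
a[i]:   9  5  6 11  2  8  7  4  1 10  3 12
dp:     1  2  2  1  3  2  3  4  5  2  5  1
Maximum is 5.

5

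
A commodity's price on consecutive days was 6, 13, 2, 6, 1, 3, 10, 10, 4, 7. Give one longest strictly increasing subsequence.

2, 3, 4, 7

Patience tails give the LIS length; then backtrack through the dp parents:
6 → extends → [6]
13 → extends → [6, 13]
2 → replaces 6 → [2, 13]
6 → replaces 13 → [2, 6]
1 → replaces 2 → [1, 6]
3 → replaces 6 → [1, 3]
10 → extends → [1, 3, 10]
10 → already a tail → [1, 3, 10]
4 → replaces 10 → [1, 3, 4]
7 → extends → [1, 3, 4, 7]
Length 4; one witness is 2, 3, 4, 7.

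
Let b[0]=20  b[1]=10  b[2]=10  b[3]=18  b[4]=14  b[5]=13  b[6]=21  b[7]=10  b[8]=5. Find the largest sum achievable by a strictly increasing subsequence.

49

Let S[i] be the best sum of a strictly increasing subsequence ending at i:
i:      0  1  2  3  4  5  6  7  8
b[i]:  20 10 10 18 14 13 21 10  5
S:     20 10 10 28 24 23 49 10  5
Maximum is 49 (e.g. 10 + 18 + 21).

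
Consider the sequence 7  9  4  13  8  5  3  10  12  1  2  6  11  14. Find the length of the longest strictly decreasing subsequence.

Let dp[i] be the longest strictly decreasing subsequence ending at i:
i:      1  2  3  4  5  6  7  8  9 10 11 12 13 14
a[i]:   7  9  4 13  8  5  3 10 12  1  2  6 11 14
dp:     1  1  2  1  2  3  4  2  2  5  5  3  3  1
Maximum is 5.

5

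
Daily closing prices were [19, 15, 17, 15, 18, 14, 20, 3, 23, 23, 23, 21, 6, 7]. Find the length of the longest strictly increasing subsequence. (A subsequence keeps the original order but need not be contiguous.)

Let dp[i] be the length of the longest such subsequence ending at index i:
i:      1  2  3  4  5  6  7  8  9 10 11 12 13 14
a[i]:  19 15 17 15 18 14 20  3 23 23 23 21  6  7
dp:     1  1  2  1  3  1  4  1  5  5  5  5  2  3
Maximum dp value is 5.

5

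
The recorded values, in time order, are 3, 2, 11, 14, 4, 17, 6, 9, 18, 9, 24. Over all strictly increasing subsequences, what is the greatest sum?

87

Let S[i] be the best sum of a strictly increasing subsequence ending at i:
i:      1  2  3  4  5  6  7  8  9 10 11
a[i]:   3  2 11 14  4 17  6  9 18  9 24
S:      3  2 14 28  7 45 13 22 63 22 87
Maximum is 87 (e.g. 3 + 11 + 14 + 17 + 18 + 24).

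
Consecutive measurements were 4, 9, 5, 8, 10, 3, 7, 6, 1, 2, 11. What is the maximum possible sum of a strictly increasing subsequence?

Let S[i] be the best sum of a strictly increasing subsequence ending at i:
i:      1  2  3  4  5  6  7  8  9 10 11
a[i]:   4  9  5  8 10  3  7  6  1  2 11
S:      4 13  9 17 27  3 16 15  1  3 38
Maximum is 38 (e.g. 4 + 5 + 8 + 10 + 11).

38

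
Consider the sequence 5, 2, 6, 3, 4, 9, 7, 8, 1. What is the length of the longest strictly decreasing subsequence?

3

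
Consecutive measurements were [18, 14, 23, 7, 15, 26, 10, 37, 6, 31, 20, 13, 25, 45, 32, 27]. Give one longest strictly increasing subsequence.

18, 23, 26, 37, 45

Patience tails give the LIS length; then backtrack through the dp parents:
18 → extends → [18]
14 → replaces 18 → [14]
23 → extends → [14, 23]
7 → replaces 14 → [7, 23]
15 → replaces 23 → [7, 15]
26 → extends → [7, 15, 26]
10 → replaces 15 → [7, 10, 26]
37 → extends → [7, 10, 26, 37]
6 → replaces 7 → [6, 10, 26, 37]
31 → replaces 37 → [6, 10, 26, 31]
20 → replaces 26 → [6, 10, 20, 31]
13 → replaces 20 → [6, 10, 13, 31]
25 → replaces 31 → [6, 10, 13, 25]
45 → extends → [6, 10, 13, 25, 45]
32 → replaces 45 → [6, 10, 13, 25, 32]
27 → replaces 32 → [6, 10, 13, 25, 27]
Length 5; one witness is 18, 23, 26, 37, 45.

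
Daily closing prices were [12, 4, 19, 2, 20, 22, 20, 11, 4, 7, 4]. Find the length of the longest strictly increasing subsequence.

4

Track the smallest tail for each achievable length (strict):
12 → extends → [12]
4 → replaces 12 → [4]
19 → extends → [4, 19]
2 → replaces 4 → [2, 19]
20 → extends → [2, 19, 20]
22 → extends → [2, 19, 20, 22]
20 → already a tail → [2, 19, 20, 22]
11 → replaces 19 → [2, 11, 20, 22]
4 → replaces 11 → [2, 4, 20, 22]
7 → replaces 20 → [2, 4, 7, 22]
4 → already a tail → [2, 4, 7, 22]
Four tails, so the longest strictly increasing subsequence has length 4 (e.g. 12, 19, 20, 22).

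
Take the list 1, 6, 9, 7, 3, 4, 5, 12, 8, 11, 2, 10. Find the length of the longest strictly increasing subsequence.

6

Track the smallest tail for each achievable length (strict):
1 → extends → [1]
6 → extends → [1, 6]
9 → extends → [1, 6, 9]
7 → replaces 9 → [1, 6, 7]
3 → replaces 6 → [1, 3, 7]
4 → replaces 7 → [1, 3, 4]
5 → extends → [1, 3, 4, 5]
12 → extends → [1, 3, 4, 5, 12]
8 → replaces 12 → [1, 3, 4, 5, 8]
11 → extends → [1, 3, 4, 5, 8, 11]
2 → replaces 3 → [1, 2, 4, 5, 8, 11]
10 → replaces 11 → [1, 2, 4, 5, 8, 10]
Six tails, so the longest strictly increasing subsequence has length 6 (e.g. 1, 3, 4, 5, 8, 11).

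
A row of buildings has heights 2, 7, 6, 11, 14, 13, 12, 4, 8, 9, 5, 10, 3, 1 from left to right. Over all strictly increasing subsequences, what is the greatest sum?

Let S[i] be the best sum of a strictly increasing subsequence ending at i:
i:      1  2  3  4  5  6  7  8  9 10 11 12 13 14
a[i]:   2  7  6 11 14 13 12  4  8  9  5 10  3  1
S:      2  9  8 20 34 33 32  6 17 26 11 36  5  1
Maximum is 36 (e.g. 2 + 7 + 8 + 9 + 10).

36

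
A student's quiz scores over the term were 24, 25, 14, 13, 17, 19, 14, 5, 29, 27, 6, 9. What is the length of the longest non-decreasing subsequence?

4

Track the smallest tail for each achievable length (allowing ties):
24 → extends → [24]
25 → extends → [24, 25]
14 → replaces 24 → [14, 25]
13 → replaces 14 → [13, 25]
17 → replaces 25 → [13, 17]
19 → extends → [13, 17, 19]
14 → replaces 17 → [13, 14, 19]
5 → replaces 13 → [5, 14, 19]
29 → extends → [5, 14, 19, 29]
27 → replaces 29 → [5, 14, 19, 27]
6 → replaces 14 → [5, 6, 19, 27]
9 → replaces 19 → [5, 6, 9, 27]
Four tails, so the longest non-decreasing subsequence has length 4 (e.g. 14, 17, 19, 29).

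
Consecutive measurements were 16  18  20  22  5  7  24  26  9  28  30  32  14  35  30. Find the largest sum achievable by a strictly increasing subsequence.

251

Let S[i] be the best sum of a strictly increasing subsequence ending at i:
i:       1   2   3   4   5   6   7   8   9  10  11  12  13  14  15
a[i]:   16  18  20  22   5   7  24  26   9  28  30  32  14  35  30
S:      16  34  54  76   5  12 100 126  21 154 184 216  35 251 184
Maximum is 251 (e.g. 16 + 18 + 20 + 22 + 24 + 26 + 28 + 30 + 32 + 35).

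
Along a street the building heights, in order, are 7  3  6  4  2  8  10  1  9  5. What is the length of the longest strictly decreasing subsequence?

Negate each value so 'decreasing' becomes 'increasing', then run patience tails on the negated sequence:
-7 → extends → [-7]
-3 → extends → [-7, -3]
-6 → replaces -3 → [-7, -6]
-4 → extends → [-7, -6, -4]
-2 → extends → [-7, -6, -4, -2]
-8 → replaces -7 → [-8, -6, -4, -2]
-10 → replaces -8 → [-10, -6, -4, -2]
-1 → extends → [-10, -6, -4, -2, -1]
-9 → replaces -6 → [-10, -9, -4, -2, -1]
-5 → replaces -4 → [-10, -9, -5, -2, -1]
Five tails, so the longest strictly decreasing subsequence of the original has length 5.

5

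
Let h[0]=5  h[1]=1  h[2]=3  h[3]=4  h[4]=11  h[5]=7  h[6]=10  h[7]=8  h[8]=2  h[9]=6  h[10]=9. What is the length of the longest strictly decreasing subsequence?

Negate each value so 'decreasing' becomes 'increasing', then run patience tails on the negated sequence:
-5 → extends → [-5]
-1 → extends → [-5, -1]
-3 → replaces -1 → [-5, -3]
-4 → replaces -3 → [-5, -4]
-11 → replaces -5 → [-11, -4]
-7 → replaces -4 → [-11, -7]
-10 → replaces -7 → [-11, -10]
-8 → extends → [-11, -10, -8]
-2 → extends → [-11, -10, -8, -2]
-6 → replaces -2 → [-11, -10, -8, -6]
-9 → replaces -8 → [-11, -10, -9, -6]
Four tails, so the longest strictly decreasing subsequence of the original has length 4.

4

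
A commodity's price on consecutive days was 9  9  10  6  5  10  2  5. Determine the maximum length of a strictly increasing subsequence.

2

Track the smallest tail for each achievable length (strict):
9 → extends → [9]
9 → already a tail → [9]
10 → extends → [9, 10]
6 → replaces 9 → [6, 10]
5 → replaces 6 → [5, 10]
10 → already a tail → [5, 10]
2 → replaces 5 → [2, 10]
5 → replaces 10 → [2, 5]
Two tails, so the longest strictly increasing subsequence has length 2 (e.g. 9, 10).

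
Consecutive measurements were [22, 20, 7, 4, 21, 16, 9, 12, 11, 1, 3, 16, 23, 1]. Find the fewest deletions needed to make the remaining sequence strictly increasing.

9

Fewest deletions = n − (longest strictly increasing subsequence).
Patience tails:
22 → extends → [22]
20 → replaces 22 → [20]
7 → replaces 20 → [7]
4 → replaces 7 → [4]
21 → extends → [4, 21]
16 → replaces 21 → [4, 16]
9 → replaces 16 → [4, 9]
12 → extends → [4, 9, 12]
11 → replaces 12 → [4, 9, 11]
1 → replaces 4 → [1, 9, 11]
3 → replaces 9 → [1, 3, 11]
16 → extends → [1, 3, 11, 16]
23 → extends → [1, 3, 11, 16, 23]
1 → already a tail → [1, 3, 11, 16, 23]
Longest strictly increasing subsequence has length 5, so deletions = 14 − 5 = 9.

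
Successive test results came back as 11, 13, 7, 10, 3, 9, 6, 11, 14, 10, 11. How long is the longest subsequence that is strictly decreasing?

4

Negate each value so 'decreasing' becomes 'increasing', then run patience tails on the negated sequence:
-11 → extends → [-11]
-13 → replaces -11 → [-13]
-7 → extends → [-13, -7]
-10 → replaces -7 → [-13, -10]
-3 → extends → [-13, -10, -3]
-9 → replaces -3 → [-13, -10, -9]
-6 → extends → [-13, -10, -9, -6]
-11 → replaces -10 → [-13, -11, -9, -6]
-14 → replaces -13 → [-14, -11, -9, -6]
-10 → replaces -9 → [-14, -11, -10, -6]
-11 → already a tail → [-14, -11, -10, -6]
Four tails, so the longest strictly decreasing subsequence of the original has length 4.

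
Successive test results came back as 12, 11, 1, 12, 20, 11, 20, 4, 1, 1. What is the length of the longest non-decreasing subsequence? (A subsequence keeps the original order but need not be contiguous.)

4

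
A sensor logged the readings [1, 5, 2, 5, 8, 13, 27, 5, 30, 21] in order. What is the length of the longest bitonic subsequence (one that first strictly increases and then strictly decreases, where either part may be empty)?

8

inc[i] = longest strictly increasing subsequence ending at i; dec[i] = longest strictly decreasing subsequence starting at i:
i:      1  2  3  4  5  6  7  8  9 10
a[i]:   1  5  2  5  8 13 27  5 30 21
inc:    1  2  2  3  4  5  6  3  7  6
dec:    1  2  1  1  2  2  2  1  2  1
Best peak at i=9 (value 30): inc=7, dec=2, length 7+2−1 = 8.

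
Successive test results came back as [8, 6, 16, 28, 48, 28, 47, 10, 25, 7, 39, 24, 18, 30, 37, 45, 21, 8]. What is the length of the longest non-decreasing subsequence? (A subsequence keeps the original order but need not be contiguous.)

Track the smallest tail for each achievable length (allowing ties):
8 → extends → [8]
6 → replaces 8 → [6]
16 → extends → [6, 16]
28 → extends → [6, 16, 28]
48 → extends → [6, 16, 28, 48]
28 → replaces 48 → [6, 16, 28, 28]
47 → extends → [6, 16, 28, 28, 47]
10 → replaces 16 → [6, 10, 28, 28, 47]
25 → replaces 28 → [6, 10, 25, 28, 47]
7 → replaces 10 → [6, 7, 25, 28, 47]
39 → replaces 47 → [6, 7, 25, 28, 39]
24 → replaces 25 → [6, 7, 24, 28, 39]
18 → replaces 24 → [6, 7, 18, 28, 39]
30 → replaces 39 → [6, 7, 18, 28, 30]
37 → extends → [6, 7, 18, 28, 30, 37]
45 → extends → [6, 7, 18, 28, 30, 37, 45]
21 → replaces 28 → [6, 7, 18, 21, 30, 37, 45]
8 → replaces 18 → [6, 7, 8, 21, 30, 37, 45]
Seven tails, so the longest non-decreasing subsequence has length 7 (e.g. 8, 16, 28, 28, 30, 37, 45).

7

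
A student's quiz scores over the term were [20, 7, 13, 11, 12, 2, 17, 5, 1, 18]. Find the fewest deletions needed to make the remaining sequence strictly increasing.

5

Fewest deletions = n − (longest strictly increasing subsequence).
Patience tails:
20 → extends → [20]
7 → replaces 20 → [7]
13 → extends → [7, 13]
11 → replaces 13 → [7, 11]
12 → extends → [7, 11, 12]
2 → replaces 7 → [2, 11, 12]
17 → extends → [2, 11, 12, 17]
5 → replaces 11 → [2, 5, 12, 17]
1 → replaces 2 → [1, 5, 12, 17]
18 → extends → [1, 5, 12, 17, 18]
Longest strictly increasing subsequence has length 5, so deletions = 10 − 5 = 5.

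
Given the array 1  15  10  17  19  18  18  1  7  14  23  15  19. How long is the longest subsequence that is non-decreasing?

Track the smallest tail for each achievable length (allowing ties):
1 → extends → [1]
15 → extends → [1, 15]
10 → replaces 15 → [1, 10]
17 → extends → [1, 10, 17]
19 → extends → [1, 10, 17, 19]
18 → replaces 19 → [1, 10, 17, 18]
18 → extends → [1, 10, 17, 18, 18]
1 → replaces 10 → [1, 1, 17, 18, 18]
7 → replaces 17 → [1, 1, 7, 18, 18]
14 → replaces 18 → [1, 1, 7, 14, 18]
23 → extends → [1, 1, 7, 14, 18, 23]
15 → replaces 18 → [1, 1, 7, 14, 15, 23]
19 → replaces 23 → [1, 1, 7, 14, 15, 19]
Six tails, so the longest non-decreasing subsequence has length 6 (e.g. 1, 15, 17, 18, 18, 23).

6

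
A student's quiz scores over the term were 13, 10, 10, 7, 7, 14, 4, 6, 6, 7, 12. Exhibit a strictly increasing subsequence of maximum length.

4, 6, 7, 12

Patience tails give the LIS length; then backtrack through the dp parents:
13 → extends → [13]
10 → replaces 13 → [10]
10 → already a tail → [10]
7 → replaces 10 → [7]
7 → already a tail → [7]
14 → extends → [7, 14]
4 → replaces 7 → [4, 14]
6 → replaces 14 → [4, 6]
6 → already a tail → [4, 6]
7 → extends → [4, 6, 7]
12 → extends → [4, 6, 7, 12]
Length 4; one witness is 4, 6, 7, 12.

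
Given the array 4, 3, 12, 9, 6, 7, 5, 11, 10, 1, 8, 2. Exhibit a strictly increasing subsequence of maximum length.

Patience tails give the LIS length; then backtrack through the dp parents:
4 → extends → [4]
3 → replaces 4 → [3]
12 → extends → [3, 12]
9 → replaces 12 → [3, 9]
6 → replaces 9 → [3, 6]
7 → extends → [3, 6, 7]
5 → replaces 6 → [3, 5, 7]
11 → extends → [3, 5, 7, 11]
10 → replaces 11 → [3, 5, 7, 10]
1 → replaces 3 → [1, 5, 7, 10]
8 → replaces 10 → [1, 5, 7, 8]
2 → replaces 5 → [1, 2, 7, 8]
Length 4; one witness is 4, 6, 7, 11.

4, 6, 7, 11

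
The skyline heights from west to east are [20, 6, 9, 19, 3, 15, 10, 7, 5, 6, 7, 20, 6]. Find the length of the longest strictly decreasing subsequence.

Let dp[i] be the longest strictly decreasing subsequence ending at i:
i:      1  2  3  4  5  6  7  8  9 10 11 12 13
a[i]:  20  6  9 19  3 15 10  7  5  6  7 20  6
dp:     1  2  2  2  3  3  4  5  6  6  5  1  6
Maximum is 6.

6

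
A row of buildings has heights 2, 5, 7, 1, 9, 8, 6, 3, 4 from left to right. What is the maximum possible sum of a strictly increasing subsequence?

23

Let S[i] be the best sum of a strictly increasing subsequence ending at i:
i:      1  2  3  4  5  6  7  8  9
a[i]:   2  5  7  1  9  8  6  3  4
S:      2  7 14  1 23 22 13  5  9
Maximum is 23 (e.g. 2 + 5 + 7 + 9).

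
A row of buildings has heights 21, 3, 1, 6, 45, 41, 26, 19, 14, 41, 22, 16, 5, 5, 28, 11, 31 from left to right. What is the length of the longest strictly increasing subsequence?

Track the smallest tail for each achievable length (strict):
21 → extends → [21]
3 → replaces 21 → [3]
1 → replaces 3 → [1]
6 → extends → [1, 6]
45 → extends → [1, 6, 45]
41 → replaces 45 → [1, 6, 41]
26 → replaces 41 → [1, 6, 26]
19 → replaces 26 → [1, 6, 19]
14 → replaces 19 → [1, 6, 14]
41 → extends → [1, 6, 14, 41]
22 → replaces 41 → [1, 6, 14, 22]
16 → replaces 22 → [1, 6, 14, 16]
5 → replaces 6 → [1, 5, 14, 16]
5 → already a tail → [1, 5, 14, 16]
28 → extends → [1, 5, 14, 16, 28]
11 → replaces 14 → [1, 5, 11, 16, 28]
31 → extends → [1, 5, 11, 16, 28, 31]
Six tails, so the longest strictly increasing subsequence has length 6 (e.g. 3, 6, 19, 22, 28, 31).

6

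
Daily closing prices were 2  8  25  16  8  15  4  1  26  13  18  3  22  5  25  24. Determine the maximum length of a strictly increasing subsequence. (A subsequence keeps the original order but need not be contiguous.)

Track the smallest tail for each achievable length (strict):
2 → extends → [2]
8 → extends → [2, 8]
25 → extends → [2, 8, 25]
16 → replaces 25 → [2, 8, 16]
8 → already a tail → [2, 8, 16]
15 → replaces 16 → [2, 8, 15]
4 → replaces 8 → [2, 4, 15]
1 → replaces 2 → [1, 4, 15]
26 → extends → [1, 4, 15, 26]
13 → replaces 15 → [1, 4, 13, 26]
18 → replaces 26 → [1, 4, 13, 18]
3 → replaces 4 → [1, 3, 13, 18]
22 → extends → [1, 3, 13, 18, 22]
5 → replaces 13 → [1, 3, 5, 18, 22]
25 → extends → [1, 3, 5, 18, 22, 25]
24 → replaces 25 → [1, 3, 5, 18, 22, 24]
Six tails, so the longest strictly increasing subsequence has length 6 (e.g. 2, 8, 16, 18, 22, 25).

6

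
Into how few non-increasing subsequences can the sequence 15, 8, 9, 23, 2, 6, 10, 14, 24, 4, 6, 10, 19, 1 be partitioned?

5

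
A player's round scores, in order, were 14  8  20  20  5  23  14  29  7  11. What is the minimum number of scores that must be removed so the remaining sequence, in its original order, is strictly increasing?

6

Fewest deletions = n − (longest strictly increasing subsequence).
Patience tails:
14 → extends → [14]
8 → replaces 14 → [8]
20 → extends → [8, 20]
20 → already a tail → [8, 20]
5 → replaces 8 → [5, 20]
23 → extends → [5, 20, 23]
14 → replaces 20 → [5, 14, 23]
29 → extends → [5, 14, 23, 29]
7 → replaces 14 → [5, 7, 23, 29]
11 → replaces 23 → [5, 7, 11, 29]
Longest strictly increasing subsequence has length 4, so deletions = 10 − 4 = 6.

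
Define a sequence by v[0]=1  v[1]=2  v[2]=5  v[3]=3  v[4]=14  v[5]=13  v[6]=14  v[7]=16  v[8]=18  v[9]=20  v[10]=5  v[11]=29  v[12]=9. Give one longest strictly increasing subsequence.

Patience tails give the LIS length; then backtrack through the dp parents:
1 → extends → [1]
2 → extends → [1, 2]
5 → extends → [1, 2, 5]
3 → replaces 5 → [1, 2, 3]
14 → extends → [1, 2, 3, 14]
13 → replaces 14 → [1, 2, 3, 13]
14 → extends → [1, 2, 3, 13, 14]
16 → extends → [1, 2, 3, 13, 14, 16]
18 → extends → [1, 2, 3, 13, 14, 16, 18]
20 → extends → [1, 2, 3, 13, 14, 16, 18, 20]
5 → replaces 13 → [1, 2, 3, 5, 14, 16, 18, 20]
29 → extends → [1, 2, 3, 5, 14, 16, 18, 20, 29]
9 → replaces 14 → [1, 2, 3, 5, 9, 16, 18, 20, 29]
Length 9; one witness is 1, 2, 5, 13, 14, 16, 18, 20, 29.

1, 2, 5, 13, 14, 16, 18, 20, 29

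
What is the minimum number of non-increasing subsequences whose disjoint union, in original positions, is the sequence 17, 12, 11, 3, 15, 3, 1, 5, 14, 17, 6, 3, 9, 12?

The minimum number of non-increasing subsequences covering a sequence equals the length of its longest strictly increasing subsequence.
LIS length is 5 (e.g. 3, 5, 6, 9, 12), so 5 piles are needed.

5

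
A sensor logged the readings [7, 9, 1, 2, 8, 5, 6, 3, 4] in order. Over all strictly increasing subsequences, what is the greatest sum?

Let S[i] be the best sum of a strictly increasing subsequence ending at i:
i:      1  2  3  4  5  6  7  8  9
a[i]:   7  9  1  2  8  5  6  3  4
S:      7 16  1  3 15  8 14  6 10
Maximum is 16 (e.g. 7 + 9).

16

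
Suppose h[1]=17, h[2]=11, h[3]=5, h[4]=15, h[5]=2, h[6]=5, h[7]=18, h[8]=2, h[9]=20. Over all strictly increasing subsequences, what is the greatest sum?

64

Let S[i] be the best sum of a strictly increasing subsequence ending at i:
i:      1  2  3  4  5  6  7  8  9
h[i]:  17 11  5 15  2  5 18  2 20
S:     17 11  5 26  2  7 44  2 64
Maximum is 64 (e.g. 11 + 15 + 18 + 20).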